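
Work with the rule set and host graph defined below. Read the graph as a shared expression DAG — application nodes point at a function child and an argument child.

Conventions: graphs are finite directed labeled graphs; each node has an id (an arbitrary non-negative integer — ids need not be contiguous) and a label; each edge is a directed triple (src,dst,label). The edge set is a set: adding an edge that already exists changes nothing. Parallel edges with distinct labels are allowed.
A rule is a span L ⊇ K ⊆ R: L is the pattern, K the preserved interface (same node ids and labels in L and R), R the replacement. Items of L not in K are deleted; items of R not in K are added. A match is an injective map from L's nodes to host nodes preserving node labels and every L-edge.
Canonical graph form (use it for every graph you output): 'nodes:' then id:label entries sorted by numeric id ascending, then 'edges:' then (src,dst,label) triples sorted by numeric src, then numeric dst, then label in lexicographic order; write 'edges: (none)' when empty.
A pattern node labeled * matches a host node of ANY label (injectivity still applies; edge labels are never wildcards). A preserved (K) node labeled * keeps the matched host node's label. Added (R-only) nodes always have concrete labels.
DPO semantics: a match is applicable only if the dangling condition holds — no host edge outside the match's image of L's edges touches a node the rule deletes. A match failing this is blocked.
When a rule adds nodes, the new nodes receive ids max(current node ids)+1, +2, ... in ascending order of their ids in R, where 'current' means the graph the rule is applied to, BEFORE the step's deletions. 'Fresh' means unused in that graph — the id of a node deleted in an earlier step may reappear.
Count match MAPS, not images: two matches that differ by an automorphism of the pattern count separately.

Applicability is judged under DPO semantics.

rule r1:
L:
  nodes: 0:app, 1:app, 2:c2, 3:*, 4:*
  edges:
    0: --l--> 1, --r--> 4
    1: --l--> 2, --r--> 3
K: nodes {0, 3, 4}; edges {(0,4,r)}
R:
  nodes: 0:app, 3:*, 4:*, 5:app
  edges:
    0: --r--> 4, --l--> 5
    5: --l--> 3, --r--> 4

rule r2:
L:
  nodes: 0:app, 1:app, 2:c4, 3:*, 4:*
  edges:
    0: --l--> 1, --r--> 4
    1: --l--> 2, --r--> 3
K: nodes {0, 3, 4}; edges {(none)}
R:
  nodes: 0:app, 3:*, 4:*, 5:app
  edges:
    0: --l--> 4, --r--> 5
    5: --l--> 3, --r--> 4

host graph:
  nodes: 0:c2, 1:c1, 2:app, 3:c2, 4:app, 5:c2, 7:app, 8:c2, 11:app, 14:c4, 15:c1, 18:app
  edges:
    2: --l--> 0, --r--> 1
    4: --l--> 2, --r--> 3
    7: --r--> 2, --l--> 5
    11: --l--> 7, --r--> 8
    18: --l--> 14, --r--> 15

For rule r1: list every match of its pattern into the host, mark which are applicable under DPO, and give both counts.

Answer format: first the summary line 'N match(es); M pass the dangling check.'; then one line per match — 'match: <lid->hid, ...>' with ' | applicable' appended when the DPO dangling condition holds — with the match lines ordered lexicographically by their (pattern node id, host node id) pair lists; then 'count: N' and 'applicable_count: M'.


2 match(es); 1 pass the dangling check.
match: 0->4, 1->2, 2->0, 3->1, 4->3
match: 0->11, 1->7, 2->5, 3->2, 4->8 | applicable
count: 2
applicable_count: 1


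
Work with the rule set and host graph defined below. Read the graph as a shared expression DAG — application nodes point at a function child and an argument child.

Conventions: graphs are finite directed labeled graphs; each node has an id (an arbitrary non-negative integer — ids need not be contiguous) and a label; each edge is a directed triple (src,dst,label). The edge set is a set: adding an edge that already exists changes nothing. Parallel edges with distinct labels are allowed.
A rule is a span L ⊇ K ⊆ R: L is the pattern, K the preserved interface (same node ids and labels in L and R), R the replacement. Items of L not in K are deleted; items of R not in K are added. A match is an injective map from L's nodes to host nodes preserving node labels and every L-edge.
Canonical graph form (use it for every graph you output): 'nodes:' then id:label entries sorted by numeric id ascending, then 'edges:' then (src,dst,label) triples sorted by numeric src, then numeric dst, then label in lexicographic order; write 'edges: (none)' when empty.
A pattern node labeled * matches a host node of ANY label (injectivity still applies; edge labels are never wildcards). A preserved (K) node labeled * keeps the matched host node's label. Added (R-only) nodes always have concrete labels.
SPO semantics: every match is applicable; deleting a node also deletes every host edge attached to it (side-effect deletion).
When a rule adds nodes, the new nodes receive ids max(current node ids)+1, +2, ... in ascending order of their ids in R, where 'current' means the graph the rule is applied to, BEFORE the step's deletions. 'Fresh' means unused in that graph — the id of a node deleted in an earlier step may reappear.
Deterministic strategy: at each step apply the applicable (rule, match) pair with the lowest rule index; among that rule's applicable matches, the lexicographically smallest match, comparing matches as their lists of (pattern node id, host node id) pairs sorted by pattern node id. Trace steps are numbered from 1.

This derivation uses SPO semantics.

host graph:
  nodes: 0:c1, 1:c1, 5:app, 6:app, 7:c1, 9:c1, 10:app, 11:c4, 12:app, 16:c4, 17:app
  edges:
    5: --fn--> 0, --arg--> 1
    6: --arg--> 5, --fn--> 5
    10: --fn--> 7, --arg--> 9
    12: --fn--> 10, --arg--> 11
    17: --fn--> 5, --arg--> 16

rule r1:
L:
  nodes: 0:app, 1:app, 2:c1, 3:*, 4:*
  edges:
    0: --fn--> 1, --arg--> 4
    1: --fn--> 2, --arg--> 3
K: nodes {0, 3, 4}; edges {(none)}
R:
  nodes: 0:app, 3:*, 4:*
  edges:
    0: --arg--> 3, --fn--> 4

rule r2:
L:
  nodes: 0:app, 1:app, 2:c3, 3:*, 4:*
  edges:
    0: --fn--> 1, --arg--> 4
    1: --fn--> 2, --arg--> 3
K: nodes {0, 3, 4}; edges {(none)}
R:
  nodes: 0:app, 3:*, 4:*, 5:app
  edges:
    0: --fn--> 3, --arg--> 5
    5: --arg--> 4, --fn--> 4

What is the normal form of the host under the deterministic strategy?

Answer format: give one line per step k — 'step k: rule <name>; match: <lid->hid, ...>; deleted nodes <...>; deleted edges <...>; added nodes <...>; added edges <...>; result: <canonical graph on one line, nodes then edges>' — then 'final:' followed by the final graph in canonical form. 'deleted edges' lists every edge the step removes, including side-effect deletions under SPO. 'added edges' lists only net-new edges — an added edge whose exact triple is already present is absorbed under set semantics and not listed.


step 1: rule r1; match: 0->12, 1->10, 2->7, 3->9, 4->11; deleted nodes 7, 10; deleted edges (10,7,fn); (10,9,arg); (12,10,fn); (12,11,arg); added nodes (none); added edges (12,9,arg); (12,11,fn); result: nodes: 0:c1, 1:c1, 5:app, 6:app, 9:c1, 11:c4, 12:app, 16:c4, 17:app edges: (5,0,fn); (5,1,arg); (6,5,arg); (6,5,fn); (12,9,arg); (12,11,fn); (17,5,fn); (17,16,arg)
step 2: rule r1; match: 0->17, 1->5, 2->0, 3->1, 4->16; deleted nodes 0, 5; deleted edges (5,0,fn); (5,1,arg); (6,5,arg); (6,5,fn); (17,5,fn); (17,16,arg); added nodes (none); added edges (17,1,arg); (17,16,fn); result: nodes: 1:c1, 6:app, 9:c1, 11:c4, 12:app, 16:c4, 17:app edges: (12,9,arg); (12,11,fn); (17,1,arg); (17,16,fn)
final:
nodes: 1:c1, 6:app, 9:c1, 11:c4, 12:app, 16:c4, 17:app
edges: (12,9,arg); (12,11,fn); (17,1,arg); (17,16,fn)


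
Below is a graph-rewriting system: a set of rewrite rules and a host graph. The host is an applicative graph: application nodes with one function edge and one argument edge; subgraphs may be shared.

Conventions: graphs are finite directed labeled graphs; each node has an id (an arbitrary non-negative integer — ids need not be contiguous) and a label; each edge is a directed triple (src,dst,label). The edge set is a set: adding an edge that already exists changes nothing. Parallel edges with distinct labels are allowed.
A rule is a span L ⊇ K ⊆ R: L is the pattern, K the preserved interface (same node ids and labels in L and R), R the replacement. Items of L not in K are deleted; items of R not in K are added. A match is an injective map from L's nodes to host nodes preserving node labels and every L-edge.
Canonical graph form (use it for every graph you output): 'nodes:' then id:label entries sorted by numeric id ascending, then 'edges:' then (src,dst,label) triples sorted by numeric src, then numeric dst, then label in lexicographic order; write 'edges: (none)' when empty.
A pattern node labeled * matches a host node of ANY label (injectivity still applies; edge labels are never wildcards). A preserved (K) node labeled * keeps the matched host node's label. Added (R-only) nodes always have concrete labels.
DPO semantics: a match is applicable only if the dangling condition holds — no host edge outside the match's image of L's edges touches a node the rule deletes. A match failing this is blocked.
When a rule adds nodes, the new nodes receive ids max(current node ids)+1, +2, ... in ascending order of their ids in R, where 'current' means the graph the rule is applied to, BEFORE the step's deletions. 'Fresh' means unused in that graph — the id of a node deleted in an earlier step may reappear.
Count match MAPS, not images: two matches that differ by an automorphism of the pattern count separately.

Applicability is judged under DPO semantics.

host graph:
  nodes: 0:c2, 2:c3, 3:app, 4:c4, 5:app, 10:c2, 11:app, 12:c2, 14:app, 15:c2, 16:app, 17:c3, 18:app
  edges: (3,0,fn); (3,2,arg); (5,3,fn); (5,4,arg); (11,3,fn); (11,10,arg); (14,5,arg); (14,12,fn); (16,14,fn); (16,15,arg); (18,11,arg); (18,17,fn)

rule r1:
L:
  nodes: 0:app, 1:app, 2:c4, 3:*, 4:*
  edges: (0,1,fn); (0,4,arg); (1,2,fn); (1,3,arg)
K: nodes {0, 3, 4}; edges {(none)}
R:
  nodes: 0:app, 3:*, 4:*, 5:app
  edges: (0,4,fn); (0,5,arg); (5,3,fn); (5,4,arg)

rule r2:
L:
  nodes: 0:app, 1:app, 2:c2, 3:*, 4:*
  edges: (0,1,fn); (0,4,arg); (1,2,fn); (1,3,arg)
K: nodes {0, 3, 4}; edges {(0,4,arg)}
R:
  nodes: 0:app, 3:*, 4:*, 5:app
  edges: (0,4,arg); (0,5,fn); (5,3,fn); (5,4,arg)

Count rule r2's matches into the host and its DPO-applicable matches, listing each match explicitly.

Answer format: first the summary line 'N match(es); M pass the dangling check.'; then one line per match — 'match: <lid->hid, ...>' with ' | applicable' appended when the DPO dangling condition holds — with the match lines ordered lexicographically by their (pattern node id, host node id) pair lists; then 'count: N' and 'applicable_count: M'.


3 match(es); 1 pass the dangling check.
match: 0->5, 1->3, 2->0, 3->2, 4->4
match: 0->11, 1->3, 2->0, 3->2, 4->10
match: 0->16, 1->14, 2->12, 3->5, 4->15 | applicable
count: 3
applicable_count: 1


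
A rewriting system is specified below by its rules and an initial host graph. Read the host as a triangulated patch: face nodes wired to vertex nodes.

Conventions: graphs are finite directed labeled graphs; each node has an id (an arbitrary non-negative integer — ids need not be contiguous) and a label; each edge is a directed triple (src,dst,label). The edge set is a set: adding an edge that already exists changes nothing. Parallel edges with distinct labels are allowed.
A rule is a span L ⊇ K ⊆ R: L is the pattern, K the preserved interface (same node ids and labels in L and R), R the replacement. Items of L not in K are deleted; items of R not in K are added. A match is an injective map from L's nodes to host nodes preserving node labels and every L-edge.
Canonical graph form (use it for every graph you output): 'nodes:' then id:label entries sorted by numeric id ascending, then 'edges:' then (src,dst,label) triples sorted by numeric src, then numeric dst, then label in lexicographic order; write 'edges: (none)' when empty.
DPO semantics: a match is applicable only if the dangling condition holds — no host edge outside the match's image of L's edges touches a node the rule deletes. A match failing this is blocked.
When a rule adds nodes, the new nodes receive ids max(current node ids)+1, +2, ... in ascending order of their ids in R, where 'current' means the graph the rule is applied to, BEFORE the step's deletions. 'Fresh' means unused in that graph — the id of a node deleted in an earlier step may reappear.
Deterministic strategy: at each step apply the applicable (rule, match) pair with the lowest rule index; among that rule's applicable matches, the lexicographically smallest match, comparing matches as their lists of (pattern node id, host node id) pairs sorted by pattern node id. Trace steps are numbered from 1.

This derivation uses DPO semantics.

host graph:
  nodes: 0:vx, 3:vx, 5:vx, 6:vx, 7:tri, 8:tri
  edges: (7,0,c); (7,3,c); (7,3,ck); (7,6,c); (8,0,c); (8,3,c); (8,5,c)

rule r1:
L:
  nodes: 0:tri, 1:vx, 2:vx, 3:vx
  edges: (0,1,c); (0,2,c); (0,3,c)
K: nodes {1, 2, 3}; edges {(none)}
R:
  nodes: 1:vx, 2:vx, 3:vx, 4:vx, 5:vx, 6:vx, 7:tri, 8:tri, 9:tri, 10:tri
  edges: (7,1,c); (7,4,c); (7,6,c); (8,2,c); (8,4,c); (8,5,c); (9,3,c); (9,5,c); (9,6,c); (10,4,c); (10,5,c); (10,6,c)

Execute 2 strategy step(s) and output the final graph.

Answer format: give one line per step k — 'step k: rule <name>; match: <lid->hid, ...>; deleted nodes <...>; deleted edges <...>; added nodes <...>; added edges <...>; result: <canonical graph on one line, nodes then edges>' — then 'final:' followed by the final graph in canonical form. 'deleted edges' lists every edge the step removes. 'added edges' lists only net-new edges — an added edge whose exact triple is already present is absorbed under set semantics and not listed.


step 1: rule r1; match: 0->8, 1->0, 2->3, 3->5; deleted nodes 8; deleted edges (8,0,c); (8,3,c); (8,5,c); added nodes 9, 10, 11, 12, 13, 14, 15; added edges (12,0,c); (12,9,c); (12,11,c); (13,3,c); (13,9,c); (13,10,c); (14,5,c); (14,10,c); (14,11,c); (15,9,c); (15,10,c); (15,11,c); result: nodes: 0:vx, 3:vx, 5:vx, 6:vx, 7:tri, 9:vx, 10:vx, 11:vx, 12:tri, 13:tri, 14:tri, 15:tri edges: (7,0,c); (7,3,c); (7,3,ck); (7,6,c); (12,0,c); (12,9,c); (12,11,c); (13,3,c); (13,9,c); (13,10,c); (14,5,c); (14,10,c); (14,11,c); (15,9,c); (15,10,c); (15,11,c)
step 2: rule r1; match: 0->12, 1->0, 2->9, 3->11; deleted nodes 12; deleted edges (12,0,c); (12,9,c); (12,11,c); added nodes 16, 17, 18, 19, 20, 21, 22; added edges (19,0,c); (19,16,c); (19,18,c); (20,9,c); (20,16,c); (20,17,c); (21,11,c); (21,17,c); (21,18,c); (22,16,c); (22,17,c); (22,18,c); result: nodes: 0:vx, 3:vx, 5:vx, 6:vx, 7:tri, 9:vx, 10:vx, 11:vx, 13:tri, 14:tri, 15:tri, 16:vx, 17:vx, 18:vx, 19:tri, 20:tri, 21:tri, 22:tri edges: (7,0,c); (7,3,c); (7,3,ck); (7,6,c); (13,3,c); (13,9,c); (13,10,c); (14,5,c); (14,10,c); (14,11,c); (15,9,c); (15,10,c); (15,11,c); (19,0,c); (19,16,c); (19,18,c); (20,9,c); (20,16,c); (20,17,c); (21,11,c); (21,17,c); (21,18,c); (22,16,c); (22,17,c); (22,18,c)
final:
nodes: 0:vx, 3:vx, 5:vx, 6:vx, 7:tri, 9:vx, 10:vx, 11:vx, 13:tri, 14:tri, 15:tri, 16:vx, 17:vx, 18:vx, 19:tri, 20:tri, 21:tri, 22:tri
edges: (7,0,c); (7,3,c); (7,3,ck); (7,6,c); (13,3,c); (13,9,c); (13,10,c); (14,5,c); (14,10,c); (14,11,c); (15,9,c); (15,10,c); (15,11,c); (19,0,c); (19,16,c); (19,18,c); (20,9,c); (20,16,c); (20,17,c); (21,11,c); (21,17,c); (21,18,c); (22,16,c); (22,17,c); (22,18,c)


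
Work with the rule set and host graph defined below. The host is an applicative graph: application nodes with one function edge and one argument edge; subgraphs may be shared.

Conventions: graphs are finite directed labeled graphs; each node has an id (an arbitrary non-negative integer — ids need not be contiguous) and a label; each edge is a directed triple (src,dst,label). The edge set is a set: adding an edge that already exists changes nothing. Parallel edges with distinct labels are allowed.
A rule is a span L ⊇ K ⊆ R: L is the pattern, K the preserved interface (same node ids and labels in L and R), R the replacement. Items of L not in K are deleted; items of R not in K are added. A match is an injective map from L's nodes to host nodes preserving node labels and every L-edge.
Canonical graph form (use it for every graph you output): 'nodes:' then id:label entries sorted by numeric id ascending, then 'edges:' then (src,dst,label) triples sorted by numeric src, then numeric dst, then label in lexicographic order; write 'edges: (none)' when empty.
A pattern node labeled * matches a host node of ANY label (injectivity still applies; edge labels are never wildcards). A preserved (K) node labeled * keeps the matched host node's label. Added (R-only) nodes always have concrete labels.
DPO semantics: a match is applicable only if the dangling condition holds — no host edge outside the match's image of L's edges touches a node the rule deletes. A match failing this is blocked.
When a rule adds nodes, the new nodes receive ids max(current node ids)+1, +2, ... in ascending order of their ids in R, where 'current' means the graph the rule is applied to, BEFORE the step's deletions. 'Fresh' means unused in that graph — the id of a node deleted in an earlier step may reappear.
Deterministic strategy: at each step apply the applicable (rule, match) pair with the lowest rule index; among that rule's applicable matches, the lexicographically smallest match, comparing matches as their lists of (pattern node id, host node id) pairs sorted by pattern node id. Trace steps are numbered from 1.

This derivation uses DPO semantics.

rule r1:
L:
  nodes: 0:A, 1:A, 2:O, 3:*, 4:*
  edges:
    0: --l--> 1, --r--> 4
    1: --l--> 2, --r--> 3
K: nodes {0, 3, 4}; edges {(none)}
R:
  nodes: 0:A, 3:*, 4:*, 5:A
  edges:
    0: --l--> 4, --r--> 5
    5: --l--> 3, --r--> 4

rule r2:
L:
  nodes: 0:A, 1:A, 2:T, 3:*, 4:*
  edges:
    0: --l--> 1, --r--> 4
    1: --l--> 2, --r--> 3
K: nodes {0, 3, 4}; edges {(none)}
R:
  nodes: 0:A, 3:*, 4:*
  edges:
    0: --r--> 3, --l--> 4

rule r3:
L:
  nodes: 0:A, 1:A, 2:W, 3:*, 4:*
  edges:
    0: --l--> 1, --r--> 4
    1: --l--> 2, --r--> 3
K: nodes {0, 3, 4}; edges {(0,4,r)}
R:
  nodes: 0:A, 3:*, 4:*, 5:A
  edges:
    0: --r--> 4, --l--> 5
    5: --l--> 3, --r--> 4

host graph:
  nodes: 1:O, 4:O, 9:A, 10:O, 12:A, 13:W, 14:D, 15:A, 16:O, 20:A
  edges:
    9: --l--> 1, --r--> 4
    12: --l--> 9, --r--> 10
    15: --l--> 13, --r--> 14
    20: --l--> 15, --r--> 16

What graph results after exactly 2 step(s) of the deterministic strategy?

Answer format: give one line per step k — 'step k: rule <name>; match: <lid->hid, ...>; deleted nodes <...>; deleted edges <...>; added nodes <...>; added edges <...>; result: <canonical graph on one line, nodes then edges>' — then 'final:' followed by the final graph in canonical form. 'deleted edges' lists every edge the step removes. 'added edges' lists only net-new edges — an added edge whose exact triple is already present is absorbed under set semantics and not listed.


step 1: rule r1; match: 0->12, 1->9, 2->1, 3->4, 4->10; deleted nodes 1, 9; deleted edges (9,1,l); (9,4,r); (12,9,l); (12,10,r); added nodes 21; added edges (12,10,l); (12,21,r); (21,4,l); (21,10,r); result: nodes: 4:O, 10:O, 12:A, 13:W, 14:D, 15:A, 16:O, 20:A, 21:A edges: (12,10,l); (12,21,r); (15,13,l); (15,14,r); (20,15,l); (20,16,r); (21,4,l); (21,10,r)
step 2: rule r3; match: 0->20, 1->15, 2->13, 3->14, 4->16; deleted nodes 13, 15; deleted edges (15,13,l); (15,14,r); (20,15,l); added nodes 22; added edges (20,22,l); (22,14,l); (22,16,r); result: nodes: 4:O, 10:O, 12:A, 14:D, 16:O, 20:A, 21:A, 22:A edges: (12,10,l); (12,21,r); (20,16,r); (20,22,l); (21,4,l); (21,10,r); (22,14,l); (22,16,r)
final:
nodes: 4:O, 10:O, 12:A, 14:D, 16:O, 20:A, 21:A, 22:A
edges: (12,10,l); (12,21,r); (20,16,r); (20,22,l); (21,4,l); (21,10,r); (22,14,l); (22,16,r)


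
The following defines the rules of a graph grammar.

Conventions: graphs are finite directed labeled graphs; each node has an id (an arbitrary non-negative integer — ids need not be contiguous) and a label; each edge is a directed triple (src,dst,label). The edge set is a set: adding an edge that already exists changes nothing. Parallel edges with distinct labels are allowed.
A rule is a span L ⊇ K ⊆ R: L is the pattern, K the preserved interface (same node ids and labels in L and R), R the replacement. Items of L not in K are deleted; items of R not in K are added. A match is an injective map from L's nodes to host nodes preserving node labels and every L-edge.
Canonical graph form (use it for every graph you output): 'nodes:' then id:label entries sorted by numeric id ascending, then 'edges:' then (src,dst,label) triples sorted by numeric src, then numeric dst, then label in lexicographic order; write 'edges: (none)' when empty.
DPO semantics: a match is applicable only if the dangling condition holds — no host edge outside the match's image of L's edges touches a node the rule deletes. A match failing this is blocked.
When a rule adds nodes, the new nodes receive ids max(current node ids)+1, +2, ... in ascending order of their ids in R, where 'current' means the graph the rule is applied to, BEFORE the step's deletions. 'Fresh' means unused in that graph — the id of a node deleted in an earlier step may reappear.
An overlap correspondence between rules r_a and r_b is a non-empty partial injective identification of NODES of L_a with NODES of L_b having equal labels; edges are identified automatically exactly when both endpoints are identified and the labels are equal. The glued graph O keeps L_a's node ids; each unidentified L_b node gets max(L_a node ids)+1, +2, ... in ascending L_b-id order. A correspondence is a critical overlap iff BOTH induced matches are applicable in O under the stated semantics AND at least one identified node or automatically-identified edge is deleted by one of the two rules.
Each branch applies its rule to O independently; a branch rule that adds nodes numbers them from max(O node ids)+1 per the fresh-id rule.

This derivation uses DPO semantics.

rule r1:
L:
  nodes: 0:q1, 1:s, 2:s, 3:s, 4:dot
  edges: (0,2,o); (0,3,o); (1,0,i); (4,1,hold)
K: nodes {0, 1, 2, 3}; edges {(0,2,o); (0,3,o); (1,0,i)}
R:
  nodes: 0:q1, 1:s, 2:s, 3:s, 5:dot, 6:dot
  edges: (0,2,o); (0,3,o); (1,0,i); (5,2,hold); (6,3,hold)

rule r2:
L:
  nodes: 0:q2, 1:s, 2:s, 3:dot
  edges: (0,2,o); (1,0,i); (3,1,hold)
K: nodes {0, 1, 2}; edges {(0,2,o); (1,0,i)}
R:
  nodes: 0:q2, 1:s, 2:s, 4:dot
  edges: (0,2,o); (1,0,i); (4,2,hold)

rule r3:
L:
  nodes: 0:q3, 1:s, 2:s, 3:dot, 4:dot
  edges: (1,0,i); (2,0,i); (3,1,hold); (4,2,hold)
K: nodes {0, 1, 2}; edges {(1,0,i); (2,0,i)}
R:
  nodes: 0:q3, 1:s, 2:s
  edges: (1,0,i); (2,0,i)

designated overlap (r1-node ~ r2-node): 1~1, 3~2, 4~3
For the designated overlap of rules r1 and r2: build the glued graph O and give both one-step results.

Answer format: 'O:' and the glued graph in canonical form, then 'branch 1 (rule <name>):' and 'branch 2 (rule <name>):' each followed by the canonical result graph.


O:
nodes: 0:q1, 1:s, 2:s, 3:s, 4:dot, 5:q2
edges: (0,2,o); (0,3,o); (1,0,i); (1,5,i); (4,1,hold); (5,3,o)
branch 1 (rule r1):
nodes: 0:q1, 1:s, 2:s, 3:s, 5:q2, 6:dot, 7:dot
edges: (0,2,o); (0,3,o); (1,0,i); (1,5,i); (5,3,o); (6,2,hold); (7,3,hold)
branch 2 (rule r2):
nodes: 0:q1, 1:s, 2:s, 3:s, 5:q2, 6:dot
edges: (0,2,o); (0,3,o); (1,0,i); (1,5,i); (5,3,o); (6,3,hold)


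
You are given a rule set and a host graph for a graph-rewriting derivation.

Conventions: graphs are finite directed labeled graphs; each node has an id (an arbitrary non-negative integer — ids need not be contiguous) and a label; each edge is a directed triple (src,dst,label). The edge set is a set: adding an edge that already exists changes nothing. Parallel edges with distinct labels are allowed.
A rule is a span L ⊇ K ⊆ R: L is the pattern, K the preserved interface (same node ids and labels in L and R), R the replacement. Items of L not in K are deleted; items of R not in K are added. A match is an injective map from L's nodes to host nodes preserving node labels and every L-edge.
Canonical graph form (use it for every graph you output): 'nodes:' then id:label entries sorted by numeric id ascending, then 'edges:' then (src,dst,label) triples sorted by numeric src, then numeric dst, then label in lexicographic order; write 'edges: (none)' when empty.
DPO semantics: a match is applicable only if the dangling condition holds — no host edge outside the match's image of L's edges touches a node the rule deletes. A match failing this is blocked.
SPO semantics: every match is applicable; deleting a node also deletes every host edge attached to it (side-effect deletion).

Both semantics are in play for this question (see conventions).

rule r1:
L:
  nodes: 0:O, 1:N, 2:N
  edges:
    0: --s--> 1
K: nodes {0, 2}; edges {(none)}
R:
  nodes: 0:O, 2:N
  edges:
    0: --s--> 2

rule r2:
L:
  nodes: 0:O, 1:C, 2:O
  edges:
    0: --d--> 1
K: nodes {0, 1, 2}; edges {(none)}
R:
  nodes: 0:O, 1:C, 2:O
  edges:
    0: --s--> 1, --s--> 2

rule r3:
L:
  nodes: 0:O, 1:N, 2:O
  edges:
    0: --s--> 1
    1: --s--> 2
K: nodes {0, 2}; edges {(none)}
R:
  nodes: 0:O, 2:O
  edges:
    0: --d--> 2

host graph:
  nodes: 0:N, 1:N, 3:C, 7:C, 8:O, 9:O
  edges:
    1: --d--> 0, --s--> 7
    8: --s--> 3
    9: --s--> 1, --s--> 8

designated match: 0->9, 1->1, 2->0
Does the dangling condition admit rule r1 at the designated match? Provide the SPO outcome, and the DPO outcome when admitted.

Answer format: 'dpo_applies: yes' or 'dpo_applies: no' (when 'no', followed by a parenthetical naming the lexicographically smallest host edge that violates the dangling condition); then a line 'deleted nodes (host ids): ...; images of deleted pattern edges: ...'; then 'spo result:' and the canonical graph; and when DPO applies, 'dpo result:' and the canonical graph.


dpo_applies: no
(the rule deletes node 1, which keeps host edge (1,0,d) outside the match image — the dangling condition fails, DPO blocks; SPO proceeds and side-deletes such edges)
deleted nodes (host ids): 1; images of deleted pattern edges: (9,1,s)
spo result:
nodes: 0:N, 3:C, 7:C, 8:O, 9:O
edges: (8,3,s); (9,0,s); (9,8,s)


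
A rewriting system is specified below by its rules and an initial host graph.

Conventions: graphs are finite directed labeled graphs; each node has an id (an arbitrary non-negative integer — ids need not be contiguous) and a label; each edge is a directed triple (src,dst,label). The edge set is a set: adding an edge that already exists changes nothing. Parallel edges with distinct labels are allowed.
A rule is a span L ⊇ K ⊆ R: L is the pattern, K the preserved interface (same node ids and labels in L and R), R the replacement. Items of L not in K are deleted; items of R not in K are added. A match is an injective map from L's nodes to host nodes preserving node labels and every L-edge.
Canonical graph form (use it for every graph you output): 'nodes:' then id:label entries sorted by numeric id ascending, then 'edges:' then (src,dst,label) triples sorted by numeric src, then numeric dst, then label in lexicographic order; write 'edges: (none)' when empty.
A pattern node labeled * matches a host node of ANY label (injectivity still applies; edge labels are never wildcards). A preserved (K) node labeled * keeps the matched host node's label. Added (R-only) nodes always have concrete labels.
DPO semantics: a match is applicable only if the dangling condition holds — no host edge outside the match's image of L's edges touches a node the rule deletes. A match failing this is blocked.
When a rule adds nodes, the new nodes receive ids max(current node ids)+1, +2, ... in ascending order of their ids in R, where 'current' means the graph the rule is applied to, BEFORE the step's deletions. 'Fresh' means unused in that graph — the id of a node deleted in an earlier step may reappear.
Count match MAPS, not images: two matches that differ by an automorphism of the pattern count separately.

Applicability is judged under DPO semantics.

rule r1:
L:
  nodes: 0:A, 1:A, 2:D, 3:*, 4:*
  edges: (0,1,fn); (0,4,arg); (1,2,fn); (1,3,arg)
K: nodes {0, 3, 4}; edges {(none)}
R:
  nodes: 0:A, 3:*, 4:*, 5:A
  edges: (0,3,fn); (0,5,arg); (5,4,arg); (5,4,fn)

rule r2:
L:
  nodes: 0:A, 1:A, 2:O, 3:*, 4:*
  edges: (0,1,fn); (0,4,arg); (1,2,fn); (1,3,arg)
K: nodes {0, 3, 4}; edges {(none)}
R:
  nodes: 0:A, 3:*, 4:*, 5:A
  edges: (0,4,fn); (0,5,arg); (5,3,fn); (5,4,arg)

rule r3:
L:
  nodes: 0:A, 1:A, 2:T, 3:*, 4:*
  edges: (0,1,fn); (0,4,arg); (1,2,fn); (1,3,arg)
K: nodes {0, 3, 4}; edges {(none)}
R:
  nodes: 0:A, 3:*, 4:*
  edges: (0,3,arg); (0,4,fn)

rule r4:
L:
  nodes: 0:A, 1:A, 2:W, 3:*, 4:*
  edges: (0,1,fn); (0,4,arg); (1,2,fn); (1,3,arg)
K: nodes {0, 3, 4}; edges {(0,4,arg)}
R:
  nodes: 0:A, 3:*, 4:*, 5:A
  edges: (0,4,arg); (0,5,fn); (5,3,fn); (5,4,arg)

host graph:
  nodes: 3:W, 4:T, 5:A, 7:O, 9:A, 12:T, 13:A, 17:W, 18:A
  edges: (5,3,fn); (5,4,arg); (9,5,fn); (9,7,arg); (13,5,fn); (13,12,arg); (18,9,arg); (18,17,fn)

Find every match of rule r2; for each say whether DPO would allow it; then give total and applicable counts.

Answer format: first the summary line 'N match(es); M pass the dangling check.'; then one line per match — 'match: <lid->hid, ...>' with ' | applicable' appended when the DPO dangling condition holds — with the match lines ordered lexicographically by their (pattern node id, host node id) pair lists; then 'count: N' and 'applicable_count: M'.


0 match(es); 0 pass the dangling check.
count: 0
applicable_count: 0


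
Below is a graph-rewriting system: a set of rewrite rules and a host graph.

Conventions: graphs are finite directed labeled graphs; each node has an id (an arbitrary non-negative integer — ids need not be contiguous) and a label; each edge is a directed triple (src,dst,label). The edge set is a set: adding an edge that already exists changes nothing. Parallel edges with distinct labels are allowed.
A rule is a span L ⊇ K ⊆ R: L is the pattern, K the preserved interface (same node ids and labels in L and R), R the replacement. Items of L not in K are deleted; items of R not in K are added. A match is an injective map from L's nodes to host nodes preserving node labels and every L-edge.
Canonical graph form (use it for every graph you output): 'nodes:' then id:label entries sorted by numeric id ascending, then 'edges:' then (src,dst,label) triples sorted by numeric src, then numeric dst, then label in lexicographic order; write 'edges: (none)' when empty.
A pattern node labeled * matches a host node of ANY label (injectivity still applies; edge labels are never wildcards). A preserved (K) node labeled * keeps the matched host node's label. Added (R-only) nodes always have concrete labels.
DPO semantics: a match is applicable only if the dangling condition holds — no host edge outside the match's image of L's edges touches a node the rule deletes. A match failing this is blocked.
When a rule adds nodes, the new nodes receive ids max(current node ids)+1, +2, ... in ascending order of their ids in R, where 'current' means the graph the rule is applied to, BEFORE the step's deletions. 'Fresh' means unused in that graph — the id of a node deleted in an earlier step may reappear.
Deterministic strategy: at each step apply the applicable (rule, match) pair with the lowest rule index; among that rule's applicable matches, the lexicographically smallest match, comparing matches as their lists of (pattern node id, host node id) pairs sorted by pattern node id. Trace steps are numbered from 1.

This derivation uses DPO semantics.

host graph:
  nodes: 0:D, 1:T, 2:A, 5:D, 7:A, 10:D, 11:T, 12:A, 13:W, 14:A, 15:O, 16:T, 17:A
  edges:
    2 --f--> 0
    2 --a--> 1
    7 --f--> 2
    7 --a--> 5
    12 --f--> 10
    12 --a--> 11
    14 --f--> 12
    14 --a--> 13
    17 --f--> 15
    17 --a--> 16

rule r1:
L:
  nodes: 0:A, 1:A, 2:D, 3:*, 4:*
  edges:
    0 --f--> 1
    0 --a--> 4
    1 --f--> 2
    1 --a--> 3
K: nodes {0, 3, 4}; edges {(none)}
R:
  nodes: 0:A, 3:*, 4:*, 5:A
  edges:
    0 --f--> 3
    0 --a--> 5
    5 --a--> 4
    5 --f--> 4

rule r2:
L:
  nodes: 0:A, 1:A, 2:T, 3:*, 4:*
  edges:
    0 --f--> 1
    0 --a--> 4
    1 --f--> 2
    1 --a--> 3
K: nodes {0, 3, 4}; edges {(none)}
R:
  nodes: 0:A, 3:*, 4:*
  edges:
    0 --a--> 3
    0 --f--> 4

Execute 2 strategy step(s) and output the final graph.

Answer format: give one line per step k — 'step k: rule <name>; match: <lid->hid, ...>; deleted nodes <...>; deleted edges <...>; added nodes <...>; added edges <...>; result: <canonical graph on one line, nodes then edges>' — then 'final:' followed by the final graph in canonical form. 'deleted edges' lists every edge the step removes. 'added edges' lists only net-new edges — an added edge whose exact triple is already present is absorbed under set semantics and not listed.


step 1: rule r1; match: 0->7, 1->2, 2->0, 3->1, 4->5; deleted nodes 0, 2; deleted edges (2,0,f); (2,1,a); (7,2,f); (7,5,a); added nodes 18; added edges (7,1,f); (7,18,a); (18,5,a); (18,5,f); result: nodes: 1:T, 5:D, 7:A, 10:D, 11:T, 12:A, 13:W, 14:A, 15:O, 16:T, 17:A, 18:A edges: (7,1,f); (7,18,a); (12,10,f); (12,11,a); (14,12,f); (14,13,a); (17,15,f); (17,16,a); (18,5,a); (18,5,f)
step 2: rule r1; match: 0->14, 1->12, 2->10, 3->11, 4->13; deleted nodes 10, 12; deleted edges (12,10,f); (12,11,a); (14,12,f); (14,13,a); added nodes 19; added edges (14,11,f); (14,19,a); (19,13,a); (19,13,f); result: nodes: 1:T, 5:D, 7:A, 11:T, 13:W, 14:A, 15:O, 16:T, 17:A, 18:A, 19:A edges: (7,1,f); (7,18,a); (14,11,f); (14,19,a); (17,15,f); (17,16,a); (18,5,a); (18,5,f); (19,13,a); (19,13,f)
final:
nodes: 1:T, 5:D, 7:A, 11:T, 13:W, 14:A, 15:O, 16:T, 17:A, 18:A, 19:A
edges: (7,1,f); (7,18,a); (14,11,f); (14,19,a); (17,15,f); (17,16,a); (18,5,a); (18,5,f); (19,13,a); (19,13,f)


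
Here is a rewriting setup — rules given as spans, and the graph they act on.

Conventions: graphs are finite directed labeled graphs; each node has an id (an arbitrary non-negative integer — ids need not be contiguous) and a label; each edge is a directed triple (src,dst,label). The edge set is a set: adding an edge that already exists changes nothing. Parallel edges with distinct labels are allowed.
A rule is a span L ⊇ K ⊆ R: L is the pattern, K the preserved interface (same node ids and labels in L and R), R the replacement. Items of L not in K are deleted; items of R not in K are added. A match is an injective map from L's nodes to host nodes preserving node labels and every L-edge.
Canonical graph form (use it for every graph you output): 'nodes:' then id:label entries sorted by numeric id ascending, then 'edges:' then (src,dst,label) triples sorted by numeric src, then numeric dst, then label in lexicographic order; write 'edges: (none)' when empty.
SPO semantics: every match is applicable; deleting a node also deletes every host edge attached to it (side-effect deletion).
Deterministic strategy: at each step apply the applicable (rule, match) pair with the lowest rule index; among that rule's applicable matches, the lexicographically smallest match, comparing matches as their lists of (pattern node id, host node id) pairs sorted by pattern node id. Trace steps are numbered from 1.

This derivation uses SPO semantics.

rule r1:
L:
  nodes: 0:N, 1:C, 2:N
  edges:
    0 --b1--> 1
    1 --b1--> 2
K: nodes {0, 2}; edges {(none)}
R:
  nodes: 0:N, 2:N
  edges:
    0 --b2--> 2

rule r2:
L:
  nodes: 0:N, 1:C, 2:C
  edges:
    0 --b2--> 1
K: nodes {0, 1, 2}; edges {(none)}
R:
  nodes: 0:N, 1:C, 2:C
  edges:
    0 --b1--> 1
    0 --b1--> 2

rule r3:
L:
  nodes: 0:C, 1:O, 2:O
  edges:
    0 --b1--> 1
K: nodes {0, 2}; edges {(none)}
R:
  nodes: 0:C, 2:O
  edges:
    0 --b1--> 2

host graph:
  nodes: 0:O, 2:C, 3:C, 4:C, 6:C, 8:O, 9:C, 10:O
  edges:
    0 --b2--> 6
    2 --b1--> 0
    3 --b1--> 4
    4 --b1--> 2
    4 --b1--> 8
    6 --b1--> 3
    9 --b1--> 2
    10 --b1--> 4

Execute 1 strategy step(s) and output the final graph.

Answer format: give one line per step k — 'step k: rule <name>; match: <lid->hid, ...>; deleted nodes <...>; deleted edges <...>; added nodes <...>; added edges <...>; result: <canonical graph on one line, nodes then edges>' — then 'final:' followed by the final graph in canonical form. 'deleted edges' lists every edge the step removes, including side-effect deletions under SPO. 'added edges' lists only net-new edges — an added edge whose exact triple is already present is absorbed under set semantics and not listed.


step 1: rule r3; match: 0->2, 1->0, 2->8; deleted nodes 0; deleted edges (0,6,b2); (2,0,b1); added nodes (none); added edges (2,8,b1); result: nodes: 2:C, 3:C, 4:C, 6:C, 8:O, 9:C, 10:O edges: (2,8,b1); (3,4,b1); (4,2,b1); (4,8,b1); (6,3,b1); (9,2,b1); (10,4,b1)
final:
nodes: 2:C, 3:C, 4:C, 6:C, 8:O, 9:C, 10:O
edges: (2,8,b1); (3,4,b1); (4,2,b1); (4,8,b1); (6,3,b1); (9,2,b1); (10,4,b1)


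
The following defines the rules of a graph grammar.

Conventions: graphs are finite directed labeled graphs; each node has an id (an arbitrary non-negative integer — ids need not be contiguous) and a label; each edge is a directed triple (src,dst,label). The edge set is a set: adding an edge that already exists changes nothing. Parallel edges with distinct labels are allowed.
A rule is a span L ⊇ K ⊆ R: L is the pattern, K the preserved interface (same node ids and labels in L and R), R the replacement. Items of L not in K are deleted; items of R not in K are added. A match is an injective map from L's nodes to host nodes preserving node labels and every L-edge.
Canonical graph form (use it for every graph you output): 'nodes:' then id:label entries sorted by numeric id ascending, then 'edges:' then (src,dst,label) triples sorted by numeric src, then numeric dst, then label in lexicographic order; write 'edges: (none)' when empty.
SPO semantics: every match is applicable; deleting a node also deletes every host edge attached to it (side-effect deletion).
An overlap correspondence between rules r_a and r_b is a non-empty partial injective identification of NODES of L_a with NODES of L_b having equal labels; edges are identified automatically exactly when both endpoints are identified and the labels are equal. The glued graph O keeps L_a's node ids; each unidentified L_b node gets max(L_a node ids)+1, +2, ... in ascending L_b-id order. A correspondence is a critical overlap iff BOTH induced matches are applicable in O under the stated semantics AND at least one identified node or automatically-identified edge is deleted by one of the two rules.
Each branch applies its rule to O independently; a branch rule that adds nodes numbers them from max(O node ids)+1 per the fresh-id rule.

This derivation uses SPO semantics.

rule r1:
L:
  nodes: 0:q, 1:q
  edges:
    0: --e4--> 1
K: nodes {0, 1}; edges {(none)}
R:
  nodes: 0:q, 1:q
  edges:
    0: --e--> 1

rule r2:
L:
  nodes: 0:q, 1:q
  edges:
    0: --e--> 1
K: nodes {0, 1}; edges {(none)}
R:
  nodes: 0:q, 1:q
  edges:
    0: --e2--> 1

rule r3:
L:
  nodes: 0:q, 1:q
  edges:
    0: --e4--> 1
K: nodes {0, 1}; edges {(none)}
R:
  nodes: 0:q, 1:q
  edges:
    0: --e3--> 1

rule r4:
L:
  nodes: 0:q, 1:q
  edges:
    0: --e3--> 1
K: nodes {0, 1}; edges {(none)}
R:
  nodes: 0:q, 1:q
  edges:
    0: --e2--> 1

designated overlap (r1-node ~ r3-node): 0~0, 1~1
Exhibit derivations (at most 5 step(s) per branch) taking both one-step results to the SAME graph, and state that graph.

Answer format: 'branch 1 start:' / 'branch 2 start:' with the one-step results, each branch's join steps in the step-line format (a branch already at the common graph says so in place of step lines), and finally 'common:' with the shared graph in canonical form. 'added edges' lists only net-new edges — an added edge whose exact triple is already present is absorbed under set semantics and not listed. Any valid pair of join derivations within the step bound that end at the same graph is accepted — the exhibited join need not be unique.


branch 1 start:
nodes: 0:q, 1:q
edges: (0,1,e)
branch 2 start:
nodes: 0:q, 1:q
edges: (0,1,e3)
branch 1 step 1: rule r2; match: 0->0, 1->1; deleted nodes (none); deleted edges (0,1,e); added nodes (none); added edges (0,1,e2); result: nodes: 0:q, 1:q edges: (0,1,e2)
branch 2 step 1: rule r4; match: 0->0, 1->1; deleted nodes (none); deleted edges (0,1,e3); added nodes (none); added edges (0,1,e2); result: nodes: 0:q, 1:q edges: (0,1,e2)
common:
nodes: 0:q, 1:q
edges: (0,1,e2)


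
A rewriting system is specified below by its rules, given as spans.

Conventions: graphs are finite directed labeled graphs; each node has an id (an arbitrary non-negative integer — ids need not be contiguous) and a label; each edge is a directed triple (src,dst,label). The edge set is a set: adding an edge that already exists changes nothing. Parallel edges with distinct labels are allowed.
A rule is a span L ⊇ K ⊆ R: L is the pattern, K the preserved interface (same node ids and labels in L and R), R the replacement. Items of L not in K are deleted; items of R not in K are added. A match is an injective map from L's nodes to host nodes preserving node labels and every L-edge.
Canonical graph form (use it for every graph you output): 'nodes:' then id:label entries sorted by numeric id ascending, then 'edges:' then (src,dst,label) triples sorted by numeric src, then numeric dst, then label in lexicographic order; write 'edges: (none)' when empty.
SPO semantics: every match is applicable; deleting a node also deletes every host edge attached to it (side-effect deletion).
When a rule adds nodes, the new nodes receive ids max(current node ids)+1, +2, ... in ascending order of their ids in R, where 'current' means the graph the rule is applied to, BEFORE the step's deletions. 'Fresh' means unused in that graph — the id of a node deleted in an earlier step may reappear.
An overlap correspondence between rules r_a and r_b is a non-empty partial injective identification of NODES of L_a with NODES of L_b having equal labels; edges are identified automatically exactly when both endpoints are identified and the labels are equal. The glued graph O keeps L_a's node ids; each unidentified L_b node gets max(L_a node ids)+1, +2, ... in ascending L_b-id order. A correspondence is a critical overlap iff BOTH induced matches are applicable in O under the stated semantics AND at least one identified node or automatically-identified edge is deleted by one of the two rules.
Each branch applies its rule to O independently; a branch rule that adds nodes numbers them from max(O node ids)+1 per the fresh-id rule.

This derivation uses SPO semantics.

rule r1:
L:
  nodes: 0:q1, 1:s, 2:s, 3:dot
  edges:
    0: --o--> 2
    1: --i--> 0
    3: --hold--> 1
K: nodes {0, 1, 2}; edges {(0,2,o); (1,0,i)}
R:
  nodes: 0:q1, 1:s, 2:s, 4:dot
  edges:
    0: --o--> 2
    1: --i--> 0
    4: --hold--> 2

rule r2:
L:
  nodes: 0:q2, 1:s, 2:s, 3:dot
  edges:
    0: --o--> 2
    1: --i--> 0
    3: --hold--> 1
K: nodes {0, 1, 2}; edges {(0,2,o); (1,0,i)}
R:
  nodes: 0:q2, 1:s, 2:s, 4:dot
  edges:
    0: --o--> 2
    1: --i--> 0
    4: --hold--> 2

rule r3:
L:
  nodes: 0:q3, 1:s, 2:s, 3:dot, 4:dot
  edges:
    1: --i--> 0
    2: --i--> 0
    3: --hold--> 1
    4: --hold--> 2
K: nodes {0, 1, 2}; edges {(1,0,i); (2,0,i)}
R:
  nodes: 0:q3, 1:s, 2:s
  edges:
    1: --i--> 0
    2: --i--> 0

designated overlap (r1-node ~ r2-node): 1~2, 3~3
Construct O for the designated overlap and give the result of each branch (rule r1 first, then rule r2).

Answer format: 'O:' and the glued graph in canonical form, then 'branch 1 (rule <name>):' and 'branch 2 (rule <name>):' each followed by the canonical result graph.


O:
nodes: 0:q1, 1:s, 2:s, 3:dot, 4:q2, 5:s
edges: (0,2,o); (1,0,i); (3,1,hold); (3,5,hold); (4,1,o); (5,4,i)
branch 1 (rule r1):
nodes: 0:q1, 1:s, 2:s, 4:q2, 5:s, 6:dot
edges: (0,2,o); (1,0,i); (4,1,o); (5,4,i); (6,2,hold)
branch 2 (rule r2):
nodes: 0:q1, 1:s, 2:s, 4:q2, 5:s, 6:dot
edges: (0,2,o); (1,0,i); (4,1,o); (5,4,i); (6,1,hold)
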